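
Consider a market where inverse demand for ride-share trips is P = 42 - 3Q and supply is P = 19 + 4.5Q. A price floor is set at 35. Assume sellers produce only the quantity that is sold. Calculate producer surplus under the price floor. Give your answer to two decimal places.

25.08

Free-market equilibrium: 42 - 3Q = 19 + 4.5Q gives Q* = 3.0667, P* = 32.8.
At the floor price 35, quantity demanded is (42 - 35)/3 = 2.3333; demand is the short side, so Q = 2.3333 trades at P = 35.
The supply price at Q = 2.3333 is 29.5. PS is the trapezoid between 35 and supply over [0, 2.3333]: (1/2)[(35 - 19) + (35 - 29.5)](2.3333) = 25.0833.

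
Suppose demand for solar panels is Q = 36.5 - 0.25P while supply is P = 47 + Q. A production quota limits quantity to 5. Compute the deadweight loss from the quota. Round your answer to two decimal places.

Rewriting demand in inverse form: P = 146 - 4Q.
Unrestricted equilibrium: Q* = (146 - 47)/(4 + 1) = 19.8.
At Q = 5 the demand price is 146 - 4(5) = 126 and the supply price is 47 + (5) = 52.
Deadweight loss is the triangle between the curves from 5 to 19.8: (1/2)(126 - 52)(19.8 - 5) = 547.6.

547.60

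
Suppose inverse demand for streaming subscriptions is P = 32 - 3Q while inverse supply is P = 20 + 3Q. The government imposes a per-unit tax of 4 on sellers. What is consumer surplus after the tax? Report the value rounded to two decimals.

2.67

Without the tax, 32 - 3Q = 20 + 3Q so Q* = 2 and P* = 26.
With the tax, sellers need 4 more per unit: 32 - 3Q = 20 + 3Q + 4, so Q_t = 1.3333. Buyers pay P_b = 28; sellers receive P_s = P_b - 4 = 24.
Consumer surplus is the triangle under demand above P_b: (1/2)(1.3333)(32 - 28) = 2.6667.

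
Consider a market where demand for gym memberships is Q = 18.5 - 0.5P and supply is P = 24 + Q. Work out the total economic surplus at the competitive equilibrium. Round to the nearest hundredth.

28.17

Rewriting demand in inverse form: P = 37 - 2Q.
Setting demand equal to supply, 13 = 3Q, so Q* = 4.3333 and P* = 28.3333.
CS = (1/2)(4.3333)(8.6667) = 18.7778 and PS = (1/2)(4.3333)(4.3333) = 9.3889, so total surplus = 28.1667.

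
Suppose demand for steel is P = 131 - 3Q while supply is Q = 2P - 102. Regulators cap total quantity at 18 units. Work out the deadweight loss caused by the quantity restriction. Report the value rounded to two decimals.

41.29

Rewriting supply in inverse form: P = 51 + 0.5Q.
Without the quota, 131 - 3Q = 51 + 0.5Q gives Q* = 22.8571.
At Q = 18 the demand price is 131 - 3(18) = 77 and the supply price is 51 + 0.5(18) = 60.
Deadweight loss is the triangle between the curves from 18 to 22.8571: (1/2)(77 - 60)(22.8571 - 18) = 41.2857.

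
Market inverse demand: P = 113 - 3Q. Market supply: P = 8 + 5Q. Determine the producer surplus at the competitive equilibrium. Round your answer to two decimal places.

430.66

Equilibrium: 113 - 3Q = 8 + 5Q, so Q* = 13.125 and P* = 73.625.
PS is the area between P* and the supply curve from 0 to Q*: (1/2)(13.125)(65.625) = 430.6641.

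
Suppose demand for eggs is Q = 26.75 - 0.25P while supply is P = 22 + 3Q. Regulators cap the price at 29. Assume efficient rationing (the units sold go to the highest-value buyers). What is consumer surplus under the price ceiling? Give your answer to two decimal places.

171.11

Rewriting demand in inverse form: P = 107 - 4Q.
Without the control, 107 - 4Q = 22 + 3Q so Q* = 12.1429 and P* = 58.4286.
At P = 29, sellers supply (29 - 22)/3 = 2.3333 while buyers want more, so the quantity traded is 2.3333 at price 29.
The demand price at Q = 2.3333 is 97.6667. CS is the trapezoid between demand and 29 over [0, 2.3333]: (1/2)[(107 - 29) + (97.6667 - 29)](2.3333) = 171.1111.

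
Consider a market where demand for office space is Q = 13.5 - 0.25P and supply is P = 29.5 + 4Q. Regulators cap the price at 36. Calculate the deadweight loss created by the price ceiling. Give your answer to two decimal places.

Rewriting demand in inverse form: P = 54 - 4Q.
Without the control, 54 - 4Q = 29.5 + 4Q so Q* = 3.0625 and P* = 41.75.
At P = 36, sellers supply (36 - 29.5)/4 = 1.625 while buyers want more, so the quantity traded is 1.625 at price 36.
At Q = 1.625 the demand price is 47.5 and the supply price is 36. Deadweight loss is the triangle between the curves from 1.625 to 3.0625: (1/2)(47.5 - 36)(3.0625 - 1.625) = 8.2656.

8.27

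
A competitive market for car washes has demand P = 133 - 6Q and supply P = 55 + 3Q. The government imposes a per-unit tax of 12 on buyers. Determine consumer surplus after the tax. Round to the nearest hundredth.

161.33

Pre-tax equilibrium: 133 - 6Q = 55 + 3Q gives Q* = 8.6667, P* = 81.
A tax on buyers shifts demand down by 12: (133 - 12) - 6Q = 55 + 3Q, so Q_t = 7.3333. Buyers pay P_b = 89; sellers receive P_s = P_b - 12 = 77.
CS = (1/2)(Q_t)(133 - P_b) = (1/2)(7.3333)(44) = 161.3333.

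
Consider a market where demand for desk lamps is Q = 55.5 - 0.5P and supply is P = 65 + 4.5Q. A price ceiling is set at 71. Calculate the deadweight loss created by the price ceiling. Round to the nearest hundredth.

107.21

Rewriting demand in inverse form: P = 111 - 2Q.
Without the control, 111 - 2Q = 65 + 4.5Q so Q* = 7.0769 and P* = 96.8462.
At P = 71, sellers supply (71 - 65)/4.5 = 1.3333 while buyers want more, so the quantity traded is 1.3333 at price 71.
At Q = 1.3333 the demand price is 108.3333 and the supply price is 71. Deadweight loss is the triangle between the curves from 1.3333 to 7.0769: (1/2)(108.3333 - 71)(7.0769 - 1.3333) = 107.2137.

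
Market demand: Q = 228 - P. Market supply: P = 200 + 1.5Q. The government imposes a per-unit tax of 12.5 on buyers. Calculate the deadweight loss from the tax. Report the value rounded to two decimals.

Rewriting demand in inverse form: P = 228 - Q.
Pre-tax equilibrium: 228 - Q = 200 + 1.5Q gives Q* = 11.2, P* = 216.8.
With the tax, buyers' net willingness to pay falls by 12.5: (228 - 12.5) - Q = 200 + 1.5Q, so Q_t = 6.2. Buyers pay P_b = 221.8; sellers receive P_s = P_b - 12.5 = 209.3.
The welfare triangle lost has base Q* - Q_t = 5 and height t = 12.5, so DWL = (1/2)(5)(12.5) = 31.25.

31.25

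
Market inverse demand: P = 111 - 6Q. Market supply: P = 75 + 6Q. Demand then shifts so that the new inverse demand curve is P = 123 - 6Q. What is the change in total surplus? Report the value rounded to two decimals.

42.00

Initial equilibrium: Q_0 = 3, P_0 = 93; CS_0 = (1/2)(3)(18) = 27, PS_0 = (1/2)(3)(18) = 27.
New equilibrium: 123 - 6Q = 75 + 6Q gives Q_1 = 4, P_1 = 99; CS_1 = 48, PS_1 = 48.
Change in total surplus = (48 + 48) - (27 + 27) = 42.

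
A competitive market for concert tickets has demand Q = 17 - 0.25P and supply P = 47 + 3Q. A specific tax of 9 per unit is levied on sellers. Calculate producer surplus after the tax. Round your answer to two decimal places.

Rewriting demand in inverse form: P = 68 - 4Q.
Without the tax, 68 - 4Q = 47 + 3Q so Q* = 3 and P* = 56.
With the tax, sellers need 9 more per unit: 68 - 4Q = 47 + 3Q + 9, so Q_t = 1.7143. Buyers pay P_b = 61.1429; sellers receive P_s = P_b - 9 = 52.1429.
Producer surplus is the triangle above supply below P_s: (1/2)(1.7143)(52.1429 - 47) = 4.4082.

4.41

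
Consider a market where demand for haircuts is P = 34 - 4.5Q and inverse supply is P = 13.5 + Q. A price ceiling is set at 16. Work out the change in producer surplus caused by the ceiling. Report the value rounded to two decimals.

Free-market equilibrium: 34 - 4.5Q = 13.5 + Q gives Q* = 3.7273, P* = 17.2273.
At the ceiling price 16, quantity supplied is (16 - 13.5)/1 = 2.5; supply is the short side, so Q = 2.5 trades at P = 16.
PS goes from (1/2)(3.7273)(3.7273) = 6.9463 to 3.125 (computed as (16 - 13.5)(2.5) - (1/2)(1)(2.5)^2), a change of -3.8213.

-3.82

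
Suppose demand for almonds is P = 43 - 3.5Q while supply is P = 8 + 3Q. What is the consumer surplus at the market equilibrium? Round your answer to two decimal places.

Equilibrium: 43 - 3.5Q = 8 + 3Q, so Q* = 5.3846 and P* = 24.1538.
The demand choke price is 43, so CS = (1/2)(Q*)(43 - P*) = (1/2)(5.3846)(18.8462) = 50.7396.

50.74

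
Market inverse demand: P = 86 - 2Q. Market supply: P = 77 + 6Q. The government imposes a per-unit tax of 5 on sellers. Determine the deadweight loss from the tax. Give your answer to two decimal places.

Pre-tax equilibrium: 86 - 2Q = 77 + 6Q gives Q* = 1.125, P* = 83.75.
A tax on sellers shifts supply up by 5: 86 - 2Q = 77 + 6Q + 5, so Q_t = 0.5. Buyers pay P_b = 85; sellers receive P_s = P_b - 5 = 80.
Deadweight loss is the triangle between the curves from Q_t to Q*: (1/2)(1.125 - 0.5)(5) = 1.5625.

1.56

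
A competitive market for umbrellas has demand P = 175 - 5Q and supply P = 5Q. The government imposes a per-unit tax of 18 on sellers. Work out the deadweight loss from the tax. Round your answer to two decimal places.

16.20

Without the tax, 175 - 5Q = 5Q so Q* = 17.5 and P* = 87.5.
A tax on sellers shifts supply up by 18: 175 - 5Q = 5Q + 18, so Q_t = 15.7. Buyers pay P_b = 96.5; sellers receive P_s = P_b - 18 = 78.5.
The welfare triangle lost has base Q* - Q_t = 1.8 and height t = 18, so DWL = (1/2)(1.8)(18) = 16.2.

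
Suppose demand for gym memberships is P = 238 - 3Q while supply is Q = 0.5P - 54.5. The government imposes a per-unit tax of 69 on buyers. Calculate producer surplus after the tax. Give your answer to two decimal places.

Rewriting supply in inverse form: P = 109 + 2Q.
Pre-tax equilibrium: 238 - 3Q = 109 + 2Q gives Q* = 25.8, P* = 160.6.
With the tax, buyers' net willingness to pay falls by 69: (238 - 69) - 3Q = 109 + 2Q, so Q_t = 12. Buyers pay P_b = 202; sellers receive P_s = P_b - 69 = 133.
PS = (1/2)(Q_t)(P_s - 109) = (1/2)(12)(24) = 144.

144.00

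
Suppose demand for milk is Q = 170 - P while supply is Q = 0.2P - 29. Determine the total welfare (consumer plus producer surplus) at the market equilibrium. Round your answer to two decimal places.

Rewriting demand in inverse form: P = 170 - Q.
Rewriting supply in inverse form: P = 145 + 5Q.
Setting demand equal to supply, 25 = 6Q, so Q* = 4.1667 and P* = 165.8333.
Total surplus is the full triangle between the curves from 0 to Q*: (1/2)(4.1667)(170 - 145) = 52.0833.

52.08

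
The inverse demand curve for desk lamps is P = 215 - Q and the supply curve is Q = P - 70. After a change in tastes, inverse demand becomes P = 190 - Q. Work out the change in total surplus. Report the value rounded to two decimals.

-1656.25

Rewriting supply in inverse form: P = 70 + Q.
Initial equilibrium: Q_0 = 72.5, P_0 = 142.5; CS_0 = (1/2)(72.5)(72.5) = 2628.125, PS_0 = (1/2)(72.5)(72.5) = 2628.125.
New equilibrium: 190 - Q = 70 + Q gives Q_1 = 60, P_1 = 130; CS_1 = 1800, PS_1 = 1800.
Change in total surplus = (1800 + 1800) - (2628.125 + 2628.125) = -1656.25.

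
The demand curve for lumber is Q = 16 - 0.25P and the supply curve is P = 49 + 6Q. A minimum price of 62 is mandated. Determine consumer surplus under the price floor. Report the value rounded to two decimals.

Rewriting demand in inverse form: P = 64 - 4Q.
Without the control, 64 - 4Q = 49 + 6Q so Q* = 1.5 and P* = 58.
At the floor price 62, quantity demanded is (64 - 62)/4 = 0.5; demand is the short side, so Q = 0.5 trades at P = 62.
CS is the triangle under demand above 62: (1/2)(0.5)(64 - 62) = 0.5.

0.50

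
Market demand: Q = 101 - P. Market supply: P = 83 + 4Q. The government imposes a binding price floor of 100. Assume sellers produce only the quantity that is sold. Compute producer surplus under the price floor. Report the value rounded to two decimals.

Rewriting demand in inverse form: P = 101 - Q.
Without the control, 101 - Q = 83 + 4Q so Q* = 3.6 and P* = 97.4.
At the floor price 100, quantity demanded is (101 - 100)/1 = 1; demand is the short side, so Q = 1 trades at P = 100.
The supply price at Q = 1 is 87. PS is the trapezoid between 100 and supply over [0, 1]: (1/2)[(100 - 83) + (100 - 87)](1) = 15.

15.00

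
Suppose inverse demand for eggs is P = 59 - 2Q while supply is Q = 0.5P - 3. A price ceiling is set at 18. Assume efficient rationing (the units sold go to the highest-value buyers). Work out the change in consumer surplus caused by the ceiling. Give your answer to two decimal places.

Rewriting supply in inverse form: P = 6 + 2Q.
Free-market equilibrium: 59 - 2Q = 6 + 2Q gives Q* = 13.25, P* = 32.5.
At the ceiling price 18, quantity supplied is (18 - 6)/2 = 6; supply is the short side, so Q = 6 trades at P = 18.
CS goes from (1/2)(13.25)(26.5) = 175.5625 to 210 (computed as (59 - 18)(6) - (1/2)(2)(6)^2), a change of 34.4375.

34.44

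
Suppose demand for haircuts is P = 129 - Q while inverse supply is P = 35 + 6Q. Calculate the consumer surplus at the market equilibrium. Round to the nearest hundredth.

Equilibrium: 129 - Q = 35 + 6Q, so Q* = 13.4286 and P* = 115.5714.
CS is the area between the demand curve and P* from 0 to Q*: (1/2)(13.4286)(13.4286) = 90.1633.

90.16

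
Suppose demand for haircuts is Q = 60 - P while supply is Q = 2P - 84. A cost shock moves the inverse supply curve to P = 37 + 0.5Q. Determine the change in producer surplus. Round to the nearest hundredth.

22.78

Rewriting demand in inverse form: P = 60 - Q.
Rewriting supply in inverse form: P = 42 + 0.5Q.
Initial equilibrium: Q_0 = 12, P_0 = 48; CS_0 = (1/2)(12)(12) = 72, PS_0 = (1/2)(12)(6) = 36.
New equilibrium: 60 - Q = 37 + 0.5Q gives Q_1 = 15.3333, P_1 = 44.6667; CS_1 = 117.5556, PS_1 = 58.7778.
Change in producer surplus = 58.7778 - 36 = 22.7778.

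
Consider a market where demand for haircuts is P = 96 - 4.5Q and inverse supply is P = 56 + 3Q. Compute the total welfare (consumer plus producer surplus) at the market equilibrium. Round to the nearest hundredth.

Equilibrium: 96 - 4.5Q = 56 + 3Q, so Q* = 5.3333 and P* = 72.
CS = (1/2)(5.3333)(24) = 64 and PS = (1/2)(5.3333)(16) = 42.6667, so total surplus = 106.6667.

106.67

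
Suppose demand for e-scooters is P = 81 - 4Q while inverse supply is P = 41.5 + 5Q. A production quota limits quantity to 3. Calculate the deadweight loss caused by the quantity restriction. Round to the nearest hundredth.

Without the quota, 81 - 4Q = 41.5 + 5Q gives Q* = 4.3889.
At Q = 3 the demand price is 81 - 4(3) = 69 and the supply price is 41.5 + 5(3) = 56.5.
Deadweight loss is the triangle between the curves from 3 to 4.3889: (1/2)(69 - 56.5)(4.3889 - 3) = 8.6806.

8.68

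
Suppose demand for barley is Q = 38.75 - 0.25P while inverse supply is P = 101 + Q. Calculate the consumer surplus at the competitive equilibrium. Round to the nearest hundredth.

233.28

Rewriting demand in inverse form: P = 155 - 4Q.
Equilibrium: 155 - 4Q = 101 + Q, so Q* = 10.8 and P* = 111.8.
CS is the area between the demand curve and P* from 0 to Q*: (1/2)(10.8)(43.2) = 233.28.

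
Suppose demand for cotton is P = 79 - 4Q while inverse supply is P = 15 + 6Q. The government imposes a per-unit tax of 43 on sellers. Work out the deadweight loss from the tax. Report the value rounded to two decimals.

92.45

Pre-tax equilibrium: 79 - 4Q = 15 + 6Q gives Q* = 6.4, P* = 53.4.
A tax on sellers shifts supply up by 43: 79 - 4Q = 15 + 6Q + 43, so Q_t = 2.1. Buyers pay P_b = 70.6; sellers receive P_s = P_b - 43 = 27.6.
The welfare triangle lost has base Q* - Q_t = 4.3 and height t = 43, so DWL = (1/2)(4.3)(43) = 92.45.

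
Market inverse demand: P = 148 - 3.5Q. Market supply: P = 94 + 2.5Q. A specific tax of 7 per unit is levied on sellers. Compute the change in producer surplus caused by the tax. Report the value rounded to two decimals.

Without the tax, 148 - 3.5Q = 94 + 2.5Q so Q* = 9 and P* = 116.5.
A tax on sellers shifts supply up by 7: 148 - 3.5Q = 94 + 2.5Q + 7, so Q_t = 7.8333. Buyers pay P_b = 120.5833; sellers receive P_s = P_b - 7 = 113.5833.
PS falls from (1/2)(9)(22.5) = 101.25 to (1/2)(7.8333)(19.5833) = 76.7014, a change of -24.5486.

-24.55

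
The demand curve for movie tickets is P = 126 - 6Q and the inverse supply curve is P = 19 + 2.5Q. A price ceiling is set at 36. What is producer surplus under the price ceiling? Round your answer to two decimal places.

Without the control, 126 - 6Q = 19 + 2.5Q so Q* = 12.5882 and P* = 50.4706.
At P = 36, sellers supply (36 - 19)/2.5 = 6.8 while buyers want more, so the quantity traded is 6.8 at price 36.
PS is the triangle above supply below 36: (1/2)(6.8)(36 - 19) = 57.8.

57.80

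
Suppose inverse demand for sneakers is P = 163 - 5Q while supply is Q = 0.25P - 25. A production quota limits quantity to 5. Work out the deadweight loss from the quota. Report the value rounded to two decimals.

Rewriting supply in inverse form: P = 100 + 4Q.
Without the quota, 163 - 5Q = 100 + 4Q gives Q* = 7.
At Q = 5 the demand price is 163 - 5(5) = 138 and the supply price is 100 + 4(5) = 120.
Deadweight loss is the triangle between the curves from 5 to 7: (1/2)(138 - 120)(7 - 5) = 18.

18.00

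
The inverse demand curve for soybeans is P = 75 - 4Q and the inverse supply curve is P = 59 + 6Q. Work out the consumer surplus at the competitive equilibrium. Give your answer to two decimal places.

Setting demand equal to supply, 16 = 10Q, so Q* = 1.6 and P* = 68.6.
CS is the area between the demand curve and P* from 0 to Q*: (1/2)(1.6)(6.4) = 5.12.

5.12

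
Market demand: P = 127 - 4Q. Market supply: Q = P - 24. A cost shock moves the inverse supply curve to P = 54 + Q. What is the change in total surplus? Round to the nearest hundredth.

-528.00

Rewriting supply in inverse form: P = 24 + Q.
Initial equilibrium: Q_0 = 20.6, P_0 = 44.6; CS_0 = (1/2)(20.6)(82.4) = 848.72, PS_0 = (1/2)(20.6)(20.6) = 212.18.
New equilibrium: 127 - 4Q = 54 + Q gives Q_1 = 14.6, P_1 = 68.6; CS_1 = 426.32, PS_1 = 106.58.
Change in total surplus = (426.32 + 106.58) - (848.72 + 212.18) = -528.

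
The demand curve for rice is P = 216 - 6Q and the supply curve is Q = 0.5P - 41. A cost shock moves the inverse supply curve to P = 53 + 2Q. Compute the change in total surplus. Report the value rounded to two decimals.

Rewriting supply in inverse form: P = 82 + 2Q.
Initial equilibrium: Q_0 = 16.75, P_0 = 115.5; CS_0 = (1/2)(16.75)(100.5) = 841.6875, PS_0 = (1/2)(16.75)(33.5) = 280.5625.
New equilibrium: 216 - 6Q = 53 + 2Q gives Q_1 = 20.375, P_1 = 93.75; CS_1 = 1245.4219, PS_1 = 415.1406.
Change in total surplus = (1245.4219 + 415.1406) - (841.6875 + 280.5625) = 538.3125.

538.31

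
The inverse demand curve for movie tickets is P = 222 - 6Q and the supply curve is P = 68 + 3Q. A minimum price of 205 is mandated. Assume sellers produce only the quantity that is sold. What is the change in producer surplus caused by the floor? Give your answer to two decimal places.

Without the control, 222 - 6Q = 68 + 3Q so Q* = 17.1111 and P* = 119.3333.
At the floor price 205, quantity demanded is (222 - 205)/6 = 2.8333; demand is the short side, so Q = 2.8333 trades at P = 205.
PS goes from (1/2)(17.1111)(51.3333) = 439.1852 to 376.125 (computed as (205 - 68)(2.8333) - (1/2)(3)(2.8333)^2), a change of -63.0602.

-63.06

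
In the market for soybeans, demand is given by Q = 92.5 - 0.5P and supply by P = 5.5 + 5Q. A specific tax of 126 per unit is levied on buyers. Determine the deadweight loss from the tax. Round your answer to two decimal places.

1134.00

Rewriting demand in inverse form: P = 185 - 2Q.
Pre-tax equilibrium: 185 - 2Q = 5.5 + 5Q gives Q* = 25.6429, P* = 133.7143.
With the tax, buyers' net willingness to pay falls by 126: (185 - 126) - 2Q = 5.5 + 5Q, so Q_t = 7.6429. Buyers pay P_b = 169.7143; sellers receive P_s = P_b - 126 = 43.7143.
The welfare triangle lost has base Q* - Q_t = 18 and height t = 126, so DWL = (1/2)(18)(126) = 1134.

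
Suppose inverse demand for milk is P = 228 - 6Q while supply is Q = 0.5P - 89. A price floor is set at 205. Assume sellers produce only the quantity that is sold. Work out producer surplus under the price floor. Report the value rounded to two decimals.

Rewriting supply in inverse form: P = 178 + 2Q.
Without the control, 228 - 6Q = 178 + 2Q so Q* = 6.25 and P* = 190.5.
At P = 205, buyers demand (228 - 205)/6 = 3.8333 while sellers would supply more, so the quantity traded is 3.8333 at price 205.
The supply price at Q = 3.8333 is 185.6667. PS is the trapezoid between 205 and supply over [0, 3.8333]: (1/2)[(205 - 178) + (205 - 185.6667)](3.8333) = 88.8056.

88.81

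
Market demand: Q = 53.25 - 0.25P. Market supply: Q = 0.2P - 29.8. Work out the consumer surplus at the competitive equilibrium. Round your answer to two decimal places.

Rewriting demand in inverse form: P = 213 - 4Q.
Rewriting supply in inverse form: P = 149 + 5Q.
Equilibrium: 213 - 4Q = 149 + 5Q, so Q* = 7.1111 and P* = 184.5556.
CS is the area between the demand curve and P* from 0 to Q*: (1/2)(7.1111)(28.4444) = 101.1358.

101.14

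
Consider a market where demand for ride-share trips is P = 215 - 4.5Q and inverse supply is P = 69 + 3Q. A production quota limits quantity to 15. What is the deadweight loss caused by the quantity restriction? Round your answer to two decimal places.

Unrestricted equilibrium: Q* = (215 - 69)/(4.5 + 3) = 19.4667.
At Q = 15 the demand price is 215 - 4.5(15) = 147.5 and the supply price is 69 + 3(15) = 114.
DWL = (1/2)(gap between curves at 15) x (Q* - 15) = (1/2)(33.5)(4.4667) = 74.8167.

74.82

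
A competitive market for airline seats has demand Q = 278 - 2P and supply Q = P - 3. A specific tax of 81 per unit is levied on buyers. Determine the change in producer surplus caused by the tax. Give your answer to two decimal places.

-3438.00

Rewriting demand in inverse form: P = 139 - 0.5Q.
Rewriting supply in inverse form: P = 3 + Q.
Pre-tax equilibrium: 139 - 0.5Q = 3 + Q gives Q* = 90.6667, P* = 93.6667.
With the tax, buyers' net willingness to pay falls by 81: (139 - 81) - 0.5Q = 3 + Q, so Q_t = 36.6667. Buyers pay P_b = 120.6667; sellers receive P_s = P_b - 81 = 39.6667.
PS falls from (1/2)(90.6667)(90.6667) = 4110.2222 to (1/2)(36.6667)(36.6667) = 672.2222, a change of -3438.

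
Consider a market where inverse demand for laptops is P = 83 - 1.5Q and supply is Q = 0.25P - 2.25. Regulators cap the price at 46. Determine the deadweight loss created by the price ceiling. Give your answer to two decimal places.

Rewriting supply in inverse form: P = 9 + 4Q.
Without the control, 83 - 1.5Q = 9 + 4Q so Q* = 13.4545 and P* = 62.8182.
At P = 46, sellers supply (46 - 9)/4 = 9.25 while buyers want more, so the quantity traded is 9.25 at price 46.
The lost-trades triangle has base Q* - 9.25 = 4.2045 and height equal to the gap between the curves at Q = 9.25, which is 69.125 - 46 = 23.125. DWL = (1/2)(4.2045)(23.125) = 48.6151.

48.62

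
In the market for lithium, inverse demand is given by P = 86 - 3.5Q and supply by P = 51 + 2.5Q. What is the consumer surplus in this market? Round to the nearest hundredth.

59.55

Setting demand equal to supply, 35 = 6Q, so Q* = 5.8333 and P* = 65.5833.
Consumer surplus is the triangle under demand above P*: (1/2)(5.8333)(86 - 65.5833) = (1/2)(5.8333)(20.4167) = 59.5486.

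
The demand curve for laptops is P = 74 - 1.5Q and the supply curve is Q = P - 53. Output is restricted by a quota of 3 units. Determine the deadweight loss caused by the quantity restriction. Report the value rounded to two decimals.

36.45

Rewriting supply in inverse form: P = 53 + Q.
Without the quota, 74 - 1.5Q = 53 + Q gives Q* = 8.4.
At Q = 3 the demand price is 74 - 1.5(3) = 69.5 and the supply price is 53 + (3) = 56.
Deadweight loss is the triangle between the curves from 3 to 8.4: (1/2)(69.5 - 56)(8.4 - 3) = 36.45.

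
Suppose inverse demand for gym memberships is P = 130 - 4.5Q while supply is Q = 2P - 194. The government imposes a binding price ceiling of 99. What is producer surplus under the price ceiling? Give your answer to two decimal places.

4.00

Rewriting supply in inverse form: P = 97 + 0.5Q.
Free-market equilibrium: 130 - 4.5Q = 97 + 0.5Q gives Q* = 6.6, P* = 100.3.
At the ceiling price 99, quantity supplied is (99 - 97)/0.5 = 4; supply is the short side, so Q = 4 trades at P = 99.
PS is the triangle above supply below 99: (1/2)(4)(99 - 97) = 4.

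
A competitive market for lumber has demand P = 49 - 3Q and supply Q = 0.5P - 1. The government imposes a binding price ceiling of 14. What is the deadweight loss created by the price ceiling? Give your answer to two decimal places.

28.90

Rewriting supply in inverse form: P = 2 + 2Q.
Free-market equilibrium: 49 - 3Q = 2 + 2Q gives Q* = 9.4, P* = 20.8.
At the ceiling price 14, quantity supplied is (14 - 2)/2 = 6; supply is the short side, so Q = 6 trades at P = 14.
At Q = 6 the demand price is 31 and the supply price is 14. Deadweight loss is the triangle between the curves from 6 to 9.4: (1/2)(31 - 14)(9.4 - 6) = 28.9.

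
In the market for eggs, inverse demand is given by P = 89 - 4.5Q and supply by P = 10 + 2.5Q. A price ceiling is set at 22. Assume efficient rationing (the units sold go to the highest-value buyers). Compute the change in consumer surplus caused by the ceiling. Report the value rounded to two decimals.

-16.82

Without the control, 89 - 4.5Q = 10 + 2.5Q so Q* = 11.2857 and P* = 38.2143.
At the ceiling price 22, quantity supplied is (22 - 10)/2.5 = 4.8; supply is the short side, so Q = 4.8 trades at P = 22.
CS goes from (1/2)(11.2857)(50.7857) = 286.5765 to 269.76 (computed as (89 - 22)(4.8) - (1/2)(4.5)(4.8)^2), a change of -16.8165.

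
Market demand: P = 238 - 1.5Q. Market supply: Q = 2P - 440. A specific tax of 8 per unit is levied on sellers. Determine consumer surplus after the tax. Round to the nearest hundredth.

18.75

Rewriting supply in inverse form: P = 220 + 0.5Q.
Pre-tax equilibrium: 238 - 1.5Q = 220 + 0.5Q gives Q* = 9, P* = 224.5.
A tax on sellers shifts supply up by 8: 238 - 1.5Q = 220 + 0.5Q + 8, so Q_t = 5. Buyers pay P_b = 230.5; sellers receive P_s = P_b - 8 = 222.5.
CS = (1/2)(Q_t)(238 - P_b) = (1/2)(5)(7.5) = 18.75.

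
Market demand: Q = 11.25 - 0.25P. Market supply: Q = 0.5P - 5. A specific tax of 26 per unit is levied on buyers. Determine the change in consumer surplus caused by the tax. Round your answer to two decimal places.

-63.56

Rewriting demand in inverse form: P = 45 - 4Q.
Rewriting supply in inverse form: P = 10 + 2Q.
Pre-tax equilibrium: 45 - 4Q = 10 + 2Q gives Q* = 5.8333, P* = 21.6667.
A tax on buyers shifts demand down by 26: (45 - 26) - 4Q = 10 + 2Q, so Q_t = 1.5. Buyers pay P_b = 39; sellers receive P_s = P_b - 26 = 13.
CS falls from (1/2)(5.8333)(23.3333) = 68.0556 to (1/2)(1.5)(6) = 4.5, a change of -63.5556.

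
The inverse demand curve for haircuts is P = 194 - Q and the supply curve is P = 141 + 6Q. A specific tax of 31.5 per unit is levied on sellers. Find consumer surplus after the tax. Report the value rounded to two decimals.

4.72

Without the tax, 194 - Q = 141 + 6Q so Q* = 7.5714 and P* = 186.4286.
With the tax, sellers need 31.5 more per unit: 194 - Q = 141 + 6Q + 31.5, so Q_t = 3.0714. Buyers pay P_b = 190.9286; sellers receive P_s = P_b - 31.5 = 159.4286.
CS = (1/2)(Q_t)(194 - P_b) = (1/2)(3.0714)(3.0714) = 4.7168.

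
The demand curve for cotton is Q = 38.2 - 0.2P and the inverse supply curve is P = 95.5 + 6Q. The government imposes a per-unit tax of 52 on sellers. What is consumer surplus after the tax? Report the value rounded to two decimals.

39.10

Rewriting demand in inverse form: P = 191 - 5Q.
Pre-tax equilibrium: 191 - 5Q = 95.5 + 6Q gives Q* = 8.6818, P* = 147.5909.
A tax on sellers shifts supply up by 52: 191 - 5Q = 95.5 + 6Q + 52, so Q_t = 3.9545. Buyers pay P_b = 171.2273; sellers receive P_s = P_b - 52 = 119.2273.
Consumer surplus is the triangle under demand above P_b: (1/2)(3.9545)(191 - 171.2273) = 39.0961.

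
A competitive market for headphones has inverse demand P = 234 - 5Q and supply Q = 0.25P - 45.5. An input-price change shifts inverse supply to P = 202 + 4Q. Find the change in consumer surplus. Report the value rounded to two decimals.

-51.85

Rewriting supply in inverse form: P = 182 + 4Q.
Initial equilibrium: Q_0 = 5.7778, P_0 = 205.1111; CS_0 = (1/2)(5.7778)(28.8889) = 83.4568, PS_0 = (1/2)(5.7778)(23.1111) = 66.7654.
New equilibrium: 234 - 5Q = 202 + 4Q gives Q_1 = 3.5556, P_1 = 216.2222; CS_1 = 31.6049, PS_1 = 25.284.
Change in consumer surplus = 31.6049 - 83.4568 = -51.8519.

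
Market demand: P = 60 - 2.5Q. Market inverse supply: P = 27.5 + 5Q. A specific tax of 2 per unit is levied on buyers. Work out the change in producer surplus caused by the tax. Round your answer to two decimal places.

Pre-tax equilibrium: 60 - 2.5Q = 27.5 + 5Q gives Q* = 4.3333, P* = 49.1667.
A tax on buyers shifts demand down by 2: (60 - 2) - 2.5Q = 27.5 + 5Q, so Q_t = 4.0667. Buyers pay P_b = 49.8333; sellers receive P_s = P_b - 2 = 47.8333.
PS falls from (1/2)(4.3333)(21.6667) = 46.9444 to (1/2)(4.0667)(20.3333) = 41.3444, a change of -5.6.

-5.60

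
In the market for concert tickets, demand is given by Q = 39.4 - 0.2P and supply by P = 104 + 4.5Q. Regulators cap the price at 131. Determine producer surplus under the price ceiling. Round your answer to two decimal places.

Rewriting demand in inverse form: P = 197 - 5Q.
Without the control, 197 - 5Q = 104 + 4.5Q so Q* = 9.7895 and P* = 148.0526.
At the ceiling price 131, quantity supplied is (131 - 104)/4.5 = 6; supply is the short side, so Q = 6 trades at P = 131.
PS is the triangle above supply below 131: (1/2)(6)(131 - 104) = 81.

81.00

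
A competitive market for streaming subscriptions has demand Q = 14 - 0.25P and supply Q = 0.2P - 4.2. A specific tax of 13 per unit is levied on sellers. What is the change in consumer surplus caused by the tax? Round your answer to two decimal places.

Rewriting demand in inverse form: P = 56 - 4Q.
Rewriting supply in inverse form: P = 21 + 5Q.
Without the tax, 56 - 4Q = 21 + 5Q so Q* = 3.8889 and P* = 40.4444.
With the tax, sellers need 13 more per unit: 56 - 4Q = 21 + 5Q + 13, so Q_t = 2.4444. Buyers pay P_b = 46.2222; sellers receive P_s = P_b - 13 = 33.2222.
Consumers lose the trapezoid between P* and P_b out to Q_t plus the triangle from Q_t to Q*: change in CS = 11.9506 - 30.2469 = -18.2963.

-18.30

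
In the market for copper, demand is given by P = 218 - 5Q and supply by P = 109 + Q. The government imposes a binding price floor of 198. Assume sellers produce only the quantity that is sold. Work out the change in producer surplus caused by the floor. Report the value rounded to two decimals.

Free-market equilibrium: 218 - 5Q = 109 + Q gives Q* = 18.1667, P* = 127.1667.
At P = 198, buyers demand (218 - 198)/5 = 4 while sellers would supply more, so the quantity traded is 4 at price 198.
PS goes from (1/2)(18.1667)(18.1667) = 165.0139 to 348 (computed as (198 - 109)(4) - (1/2)(1)(4)^2), a change of 182.9861.

182.99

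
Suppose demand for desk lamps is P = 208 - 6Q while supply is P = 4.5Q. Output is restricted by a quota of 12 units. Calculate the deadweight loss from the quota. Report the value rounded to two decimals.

Without the quota, 208 - 6Q = 4.5Q gives Q* = 19.8095.
At Q = 12 the demand price is 208 - 6(12) = 136 and the supply price is 0 + 4.5(12) = 54.
DWL = (1/2)(gap between curves at 12) x (Q* - 12) = (1/2)(82)(7.8095) = 320.1905.

320.19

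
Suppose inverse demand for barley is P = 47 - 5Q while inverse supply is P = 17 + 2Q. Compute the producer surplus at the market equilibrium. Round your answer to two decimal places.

Setting demand equal to supply, 30 = 7Q, so Q* = 4.2857 and P* = 25.5714.
PS is the area between P* and the supply curve from 0 to Q*: (1/2)(4.2857)(8.5714) = 18.3673.

18.37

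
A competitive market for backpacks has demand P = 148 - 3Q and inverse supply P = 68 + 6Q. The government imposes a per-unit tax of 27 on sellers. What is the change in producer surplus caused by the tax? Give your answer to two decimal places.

Pre-tax equilibrium: 148 - 3Q = 68 + 6Q gives Q* = 8.8889, P* = 121.3333.
With the tax, sellers need 27 more per unit: 148 - 3Q = 68 + 6Q + 27, so Q_t = 5.8889. Buyers pay P_b = 130.3333; sellers receive P_s = P_b - 27 = 103.3333.
PS falls from (1/2)(8.8889)(53.3333) = 237.037 to (1/2)(5.8889)(35.3333) = 104.037, a change of -133.

-133.00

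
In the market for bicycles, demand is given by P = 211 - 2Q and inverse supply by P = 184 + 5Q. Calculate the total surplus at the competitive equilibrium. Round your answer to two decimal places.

52.07

Setting demand equal to supply, 27 = 7Q, so Q* = 3.8571 and P* = 203.2857.
Total surplus is the full triangle between the curves from 0 to Q*: (1/2)(3.8571)(211 - 184) = 52.0714.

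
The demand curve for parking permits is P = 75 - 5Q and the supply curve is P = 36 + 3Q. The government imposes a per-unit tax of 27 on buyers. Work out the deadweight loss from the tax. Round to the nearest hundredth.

45.56

Without the tax, 75 - 5Q = 36 + 3Q so Q* = 4.875 and P* = 50.625.
A tax on buyers shifts demand down by 27: (75 - 27) - 5Q = 36 + 3Q, so Q_t = 1.5. Buyers pay P_b = 67.5; sellers receive P_s = P_b - 27 = 40.5.
Deadweight loss is the triangle between the curves from Q_t to Q*: (1/2)(4.875 - 1.5)(27) = 45.5625.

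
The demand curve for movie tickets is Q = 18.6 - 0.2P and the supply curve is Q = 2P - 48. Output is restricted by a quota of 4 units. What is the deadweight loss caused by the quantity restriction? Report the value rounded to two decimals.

200.82

Rewriting demand in inverse form: P = 93 - 5Q.
Rewriting supply in inverse form: P = 24 + 0.5Q.
Without the quota, 93 - 5Q = 24 + 0.5Q gives Q* = 12.5455.
At Q = 4 the demand price is 93 - 5(4) = 73 and the supply price is 24 + 0.5(4) = 26.
DWL = (1/2)(gap between curves at 4) x (Q* - 4) = (1/2)(47)(8.5455) = 200.8182.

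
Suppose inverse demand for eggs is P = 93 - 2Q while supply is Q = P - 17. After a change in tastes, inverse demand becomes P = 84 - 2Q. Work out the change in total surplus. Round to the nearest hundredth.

Rewriting supply in inverse form: P = 17 + Q.
Initial equilibrium: Q_0 = 25.3333, P_0 = 42.3333; CS_0 = (1/2)(25.3333)(50.6667) = 641.7778, PS_0 = (1/2)(25.3333)(25.3333) = 320.8889.
New equilibrium: 84 - 2Q = 17 + Q gives Q_1 = 22.3333, P_1 = 39.3333; CS_1 = 498.7778, PS_1 = 249.3889.
Change in total surplus = (498.7778 + 249.3889) - (641.7778 + 320.8889) = -214.5.

-214.50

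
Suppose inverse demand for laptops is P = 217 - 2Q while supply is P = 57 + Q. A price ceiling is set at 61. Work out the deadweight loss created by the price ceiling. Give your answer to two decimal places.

3650.67

Without the control, 217 - 2Q = 57 + Q so Q* = 53.3333 and P* = 110.3333.
At the ceiling price 61, quantity supplied is (61 - 57)/1 = 4; supply is the short side, so Q = 4 trades at P = 61.
The lost-trades triangle has base Q* - 4 = 49.3333 and height equal to the gap between the curves at Q = 4, which is 209 - 61 = 148. DWL = (1/2)(49.3333)(148) = 3650.6667.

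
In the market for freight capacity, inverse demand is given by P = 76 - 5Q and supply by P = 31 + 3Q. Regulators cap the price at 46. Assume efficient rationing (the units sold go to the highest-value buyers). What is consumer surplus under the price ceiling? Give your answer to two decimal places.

Free-market equilibrium: 76 - 5Q = 31 + 3Q gives Q* = 5.625, P* = 47.875.
At P = 46, sellers supply (46 - 31)/3 = 5 while buyers want more, so the quantity traded is 5 at price 46.
The demand price at Q = 5 is 51. CS is the trapezoid between demand and 46 over [0, 5]: (1/2)[(76 - 46) + (51 - 46)](5) = 87.5.

87.50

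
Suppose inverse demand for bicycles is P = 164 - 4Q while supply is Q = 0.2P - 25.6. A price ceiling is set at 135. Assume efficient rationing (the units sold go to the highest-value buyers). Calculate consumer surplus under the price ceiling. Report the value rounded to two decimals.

36.68

Rewriting supply in inverse form: P = 128 + 5Q.
Free-market equilibrium: 164 - 4Q = 128 + 5Q gives Q* = 4, P* = 148.
At the ceiling price 135, quantity supplied is (135 - 128)/5 = 1.4; supply is the short side, so Q = 1.4 trades at P = 135.
The demand price at Q = 1.4 is 158.4. CS is the trapezoid between demand and 135 over [0, 1.4]: (1/2)[(164 - 135) + (158.4 - 135)](1.4) = 36.68.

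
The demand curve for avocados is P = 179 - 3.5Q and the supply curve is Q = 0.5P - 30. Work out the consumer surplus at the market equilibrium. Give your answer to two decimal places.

Rewriting supply in inverse form: P = 60 + 2Q.
Equilibrium: 179 - 3.5Q = 60 + 2Q, so Q* = 21.6364 and P* = 103.2727.
Consumer surplus is the triangle under demand above P*: (1/2)(21.6364)(179 - 103.2727) = (1/2)(21.6364)(75.7273) = 819.2314.

819.23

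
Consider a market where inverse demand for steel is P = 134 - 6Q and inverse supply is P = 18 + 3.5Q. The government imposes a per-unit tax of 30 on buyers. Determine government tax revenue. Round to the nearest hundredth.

271.58

Without the tax, 134 - 6Q = 18 + 3.5Q so Q* = 12.2105 and P* = 60.7368.
A tax on buyers shifts demand down by 30: (134 - 30) - 6Q = 18 + 3.5Q, so Q_t = 9.0526. Buyers pay P_b = 79.6842; sellers receive P_s = P_b - 30 = 49.6842.
Tax revenue = t x Q_t = 30 x 9.0526 = 271.5789.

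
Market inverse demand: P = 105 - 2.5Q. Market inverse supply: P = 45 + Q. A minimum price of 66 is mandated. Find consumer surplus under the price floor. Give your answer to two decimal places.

Free-market equilibrium: 105 - 2.5Q = 45 + Q gives Q* = 17.1429, P* = 62.1429.
At the floor price 66, quantity demanded is (105 - 66)/2.5 = 15.6; demand is the short side, so Q = 15.6 trades at P = 66.
CS is the triangle under demand above 66: (1/2)(15.6)(105 - 66) = 304.2.

304.20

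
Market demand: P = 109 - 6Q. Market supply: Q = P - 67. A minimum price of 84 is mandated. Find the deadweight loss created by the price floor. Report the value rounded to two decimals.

11.76

Rewriting supply in inverse form: P = 67 + Q.
Free-market equilibrium: 109 - 6Q = 67 + Q gives Q* = 6, P* = 73.
At the floor price 84, quantity demanded is (109 - 84)/6 = 4.1667; demand is the short side, so Q = 4.1667 trades at P = 84.
The lost-trades triangle has base Q* - 4.1667 = 1.8333 and height equal to the gap between the curves at Q = 4.1667, which is 84 - 71.1667 = 12.8333. DWL = (1/2)(1.8333)(12.8333) = 11.7639.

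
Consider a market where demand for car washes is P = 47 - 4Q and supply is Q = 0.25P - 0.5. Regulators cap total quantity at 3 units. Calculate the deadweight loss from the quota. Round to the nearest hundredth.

27.56

Rewriting supply in inverse form: P = 2 + 4Q.
Unrestricted equilibrium: Q* = (47 - 2)/(4 + 4) = 5.625.
At Q = 3 the demand price is 47 - 4(3) = 35 and the supply price is 2 + 4(3) = 14.
DWL = (1/2)(gap between curves at 3) x (Q* - 3) = (1/2)(21)(2.625) = 27.5625.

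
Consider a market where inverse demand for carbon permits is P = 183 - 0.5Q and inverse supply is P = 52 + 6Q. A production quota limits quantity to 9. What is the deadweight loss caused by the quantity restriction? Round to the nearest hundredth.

Without the quota, 183 - 0.5Q = 52 + 6Q gives Q* = 20.1538.
At Q = 9 the demand price is 183 - 0.5(9) = 178.5 and the supply price is 52 + 6(9) = 106.
DWL = (1/2)(gap between curves at 9) x (Q* - 9) = (1/2)(72.5)(11.1538) = 404.3269.

404.33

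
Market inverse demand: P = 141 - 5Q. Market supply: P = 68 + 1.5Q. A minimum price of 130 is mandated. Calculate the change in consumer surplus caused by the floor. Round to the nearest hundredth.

-303.23

Free-market equilibrium: 141 - 5Q = 68 + 1.5Q gives Q* = 11.2308, P* = 84.8462.
At P = 130, buyers demand (141 - 130)/5 = 2.2 while sellers would supply more, so the quantity traded is 2.2 at price 130.
CS goes from (1/2)(11.2308)(56.1538) = 315.3254 to 12.1 (computed as (141 - 130)(2.2) - (1/2)(5)(2.2)^2), a change of -303.2254.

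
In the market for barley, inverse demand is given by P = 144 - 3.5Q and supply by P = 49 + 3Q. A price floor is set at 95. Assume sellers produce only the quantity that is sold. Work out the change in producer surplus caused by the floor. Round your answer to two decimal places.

Free-market equilibrium: 144 - 3.5Q = 49 + 3Q gives Q* = 14.6154, P* = 92.8462.
At P = 95, buyers demand (144 - 95)/3.5 = 14 while sellers would supply more, so the quantity traded is 14 at price 95.
PS goes from (1/2)(14.6154)(43.8462) = 320.4142 to 350 (computed as (95 - 49)(14) - (1/2)(3)(14)^2), a change of 29.5858.

29.59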